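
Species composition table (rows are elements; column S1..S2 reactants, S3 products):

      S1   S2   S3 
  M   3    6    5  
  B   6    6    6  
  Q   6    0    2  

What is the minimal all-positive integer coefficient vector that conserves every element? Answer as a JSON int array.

M: 1·3+2·6 = 15 | 3·5 = 15
B: 1·6+2·6 = 18 | 3·6 = 18
Q: 1·6+2·0 = 6 | 3·2 = 6
gcd(1,2,3) = 1

Coefficients: [1, 2, 3]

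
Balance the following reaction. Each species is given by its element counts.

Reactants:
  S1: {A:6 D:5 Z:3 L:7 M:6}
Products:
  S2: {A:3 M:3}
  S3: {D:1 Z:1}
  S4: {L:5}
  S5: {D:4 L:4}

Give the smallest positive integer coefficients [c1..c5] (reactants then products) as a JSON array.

A: 2·6 = 12 | 4·3+6·0+2·0+1·0 = 12
D: 2·5 = 10 | 4·0+6·1+2·0+1·4 = 10
Z: 2·3 = 6 | 4·0+6·1+2·0+1·0 = 6
L: 2·7 = 14 | 4·0+6·0+2·5+1·4 = 14
M: 2·6 = 12 | 4·3+6·0+2·0+1·0 = 12
gcd(2,4,6,2,1) = 1

Coefficients: [2, 4, 6, 2, 1]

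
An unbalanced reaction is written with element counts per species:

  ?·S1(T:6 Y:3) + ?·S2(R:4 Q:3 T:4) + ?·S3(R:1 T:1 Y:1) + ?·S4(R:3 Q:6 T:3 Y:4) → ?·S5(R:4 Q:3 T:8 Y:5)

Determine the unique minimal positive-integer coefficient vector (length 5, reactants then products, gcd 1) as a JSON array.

R: 2·0+1·4+5·1+1·3 = 12 | 3·4 = 12
Q: 2·0+1·3+5·0+1·6 = 9 | 3·3 = 9
T: 2·6+1·4+5·1+1·3 = 24 | 3·8 = 24
Y: 2·3+1·0+5·1+1·4 = 15 | 3·5 = 15
gcd(2,1,5,1,3) = 1

Coefficients: [2, 1, 5, 1, 3]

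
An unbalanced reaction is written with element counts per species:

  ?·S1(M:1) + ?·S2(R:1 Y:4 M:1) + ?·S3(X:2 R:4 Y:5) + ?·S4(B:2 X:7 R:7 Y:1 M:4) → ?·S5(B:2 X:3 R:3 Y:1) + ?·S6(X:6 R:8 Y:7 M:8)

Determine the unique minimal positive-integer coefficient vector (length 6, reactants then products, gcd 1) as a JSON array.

Coefficients: [4, 4, 1, 4, 4, 3]

B: 4·0+4·0+1·0+4·2 = 8 | 4·2+3·0 = 8
X: 4·0+4·0+1·2+4·7 = 30 | 4·3+3·6 = 30
R: 4·0+4·1+1·4+4·7 = 36 | 4·3+3·8 = 36
Y: 4·0+4·4+1·5+4·1 = 25 | 4·1+3·7 = 25
M: 4·1+4·1+1·0+4·4 = 24 | 4·0+3·8 = 24
gcd(4,4,1,4,4,3) = 1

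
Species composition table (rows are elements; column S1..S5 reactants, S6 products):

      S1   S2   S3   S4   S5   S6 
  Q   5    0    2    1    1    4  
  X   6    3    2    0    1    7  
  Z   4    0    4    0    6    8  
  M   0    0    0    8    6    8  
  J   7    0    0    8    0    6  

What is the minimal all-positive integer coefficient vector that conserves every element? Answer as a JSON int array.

Q: 2·5+5·0+2·2+2·1+4·1 = 20 | 5·4 = 20
X: 2·6+5·3+2·2+2·0+4·1 = 35 | 5·7 = 35
Z: 2·4+5·0+2·4+2·0+4·6 = 40 | 5·8 = 40
M: 2·0+5·0+2·0+2·8+4·6 = 40 | 5·8 = 40
J: 2·7+5·0+2·0+2·8+4·0 = 30 | 5·6 = 30
gcd(2,5,2,2,4,5) = 1

Coefficients: [2, 5, 2, 2, 4, 5]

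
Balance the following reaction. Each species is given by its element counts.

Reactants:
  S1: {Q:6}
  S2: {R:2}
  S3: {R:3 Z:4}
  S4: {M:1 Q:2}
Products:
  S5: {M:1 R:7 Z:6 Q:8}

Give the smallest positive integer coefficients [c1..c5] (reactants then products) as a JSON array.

Coefficients: [4, 5, 6, 4, 4]

M: 4·0+5·0+6·0+4·1 = 4 | 4·1 = 4
R: 4·0+5·2+6·3+4·0 = 28 | 4·7 = 28
Z: 4·0+5·0+6·4+4·0 = 24 | 4·6 = 24
Q: 4·6+5·0+6·0+4·2 = 32 | 4·8 = 32
gcd(4,5,6,4,4) = 1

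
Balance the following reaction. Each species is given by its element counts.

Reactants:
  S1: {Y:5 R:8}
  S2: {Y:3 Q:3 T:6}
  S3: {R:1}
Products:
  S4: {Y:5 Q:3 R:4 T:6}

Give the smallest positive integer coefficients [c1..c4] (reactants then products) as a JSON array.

Y: 2·5+5·3+4·0 = 25 | 5·5 = 25
Q: 2·0+5·3+4·0 = 15 | 5·3 = 15
R: 2·8+5·0+4·1 = 20 | 5·4 = 20
T: 2·0+5·6+4·0 = 30 | 5·6 = 30
gcd(2,5,4,5) = 1

Coefficients: [2, 5, 4, 5]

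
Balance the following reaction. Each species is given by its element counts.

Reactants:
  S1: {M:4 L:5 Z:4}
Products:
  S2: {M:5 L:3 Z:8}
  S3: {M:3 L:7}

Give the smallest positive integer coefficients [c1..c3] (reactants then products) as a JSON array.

M: 2·4 = 8 | 1·5+1·3 = 8
L: 2·5 = 10 | 1·3+1·7 = 10
Z: 2·4 = 8 | 1·8+1·0 = 8
gcd(2,1,1) = 1

Coefficients: [2, 1, 1]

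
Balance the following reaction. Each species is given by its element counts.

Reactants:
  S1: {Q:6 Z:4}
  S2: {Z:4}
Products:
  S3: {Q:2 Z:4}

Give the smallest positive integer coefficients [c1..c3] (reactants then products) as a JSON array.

Coefficients: [1, 2, 3]

Q: 1·6+2·0 = 6 | 3·2 = 6
Z: 1·4+2·4 = 12 | 3·4 = 12
gcd(1,2,3) = 1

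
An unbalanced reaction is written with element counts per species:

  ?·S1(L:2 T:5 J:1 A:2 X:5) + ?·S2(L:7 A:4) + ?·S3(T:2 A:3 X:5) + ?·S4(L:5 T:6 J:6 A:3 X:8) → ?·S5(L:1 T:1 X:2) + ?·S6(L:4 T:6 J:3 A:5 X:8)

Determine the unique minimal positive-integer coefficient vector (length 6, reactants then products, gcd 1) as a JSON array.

Coefficients: [3, 1, 3, 2, 3, 5]

L: 3·2+1·7+3·0+2·5 = 23 | 3·1+5·4 = 23
T: 3·5+1·0+3·2+2·6 = 33 | 3·1+5·6 = 33
J: 3·1+1·0+3·0+2·6 = 15 | 3·0+5·3 = 15
A: 3·2+1·4+3·3+2·3 = 25 | 3·0+5·5 = 25
X: 3·5+1·0+3·5+2·8 = 46 | 3·2+5·8 = 46
gcd(3,1,3,2,3,5) = 1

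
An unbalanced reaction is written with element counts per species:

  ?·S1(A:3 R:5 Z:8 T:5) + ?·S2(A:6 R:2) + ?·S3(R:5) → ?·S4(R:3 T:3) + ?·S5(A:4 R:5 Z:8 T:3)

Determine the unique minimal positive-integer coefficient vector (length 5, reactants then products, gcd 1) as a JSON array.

Coefficients: [6, 1, 2, 4, 6]

A: 6·3+1·6+2·0 = 24 | 4·0+6·4 = 24
R: 6·5+1·2+2·5 = 42 | 4·3+6·5 = 42
Z: 6·8+1·0+2·0 = 48 | 4·0+6·8 = 48
T: 6·5+1·0+2·0 = 30 | 4·3+6·3 = 30
gcd(6,1,2,4,6) = 1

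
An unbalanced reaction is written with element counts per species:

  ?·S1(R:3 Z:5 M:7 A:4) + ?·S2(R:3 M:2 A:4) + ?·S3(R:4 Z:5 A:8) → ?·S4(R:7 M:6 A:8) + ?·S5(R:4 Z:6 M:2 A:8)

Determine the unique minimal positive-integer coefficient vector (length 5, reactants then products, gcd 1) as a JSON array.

Coefficients: [2, 4, 4, 2, 5]

R: 2·3+4·3+4·4 = 34 | 2·7+5·4 = 34
Z: 2·5+4·0+4·5 = 30 | 2·0+5·6 = 30
M: 2·7+4·2+4·0 = 22 | 2·6+5·2 = 22
A: 2·4+4·4+4·8 = 56 | 2·8+5·8 = 56
gcd(2,4,4,2,5) = 1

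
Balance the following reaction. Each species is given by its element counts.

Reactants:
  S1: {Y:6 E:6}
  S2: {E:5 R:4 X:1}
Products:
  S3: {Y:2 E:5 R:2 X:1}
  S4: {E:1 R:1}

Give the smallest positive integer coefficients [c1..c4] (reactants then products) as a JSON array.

Coefficients: [1, 3, 3, 6]

Y: 1·6+3·0 = 6 | 3·2+6·0 = 6
E: 1·6+3·5 = 21 | 3·5+6·1 = 21
R: 1·0+3·4 = 12 | 3·2+6·1 = 12
X: 1·0+3·1 = 3 | 3·1+6·0 = 3
gcd(1,3,3,6) = 1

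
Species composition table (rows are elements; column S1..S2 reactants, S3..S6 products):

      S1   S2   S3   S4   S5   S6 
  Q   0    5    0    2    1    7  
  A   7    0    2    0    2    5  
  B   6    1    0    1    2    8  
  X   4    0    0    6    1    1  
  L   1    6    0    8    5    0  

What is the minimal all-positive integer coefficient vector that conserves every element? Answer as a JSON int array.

Q: 5·0+6·5 = 30 | 5·0+2·2+5·1+3·7 = 30
A: 5·7+6·0 = 35 | 5·2+2·0+5·2+3·5 = 35
B: 5·6+6·1 = 36 | 5·0+2·1+5·2+3·8 = 36
X: 5·4+6·0 = 20 | 5·0+2·6+5·1+3·1 = 20
L: 5·1+6·6 = 41 | 5·0+2·8+5·5+3·0 = 41
gcd(5,6,5,2,5,3) = 1

Coefficients: [5, 6, 5, 2, 5, 3]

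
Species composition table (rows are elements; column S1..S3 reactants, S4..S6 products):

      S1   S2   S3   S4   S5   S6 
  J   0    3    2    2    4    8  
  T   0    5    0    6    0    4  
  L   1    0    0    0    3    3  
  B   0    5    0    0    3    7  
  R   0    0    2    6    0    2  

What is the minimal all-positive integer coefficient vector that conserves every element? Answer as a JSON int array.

Coefficients: [6, 2, 4, 1, 1, 1]

J: 6·0+2·3+4·2 = 14 | 1·2+1·4+1·8 = 14
T: 6·0+2·5+4·0 = 10 | 1·6+1·0+1·4 = 10
L: 6·1+2·0+4·0 = 6 | 1·0+1·3+1·3 = 6
B: 6·0+2·5+4·0 = 10 | 1·0+1·3+1·7 = 10
R: 6·0+2·0+4·2 = 8 | 1·6+1·0+1·2 = 8
gcd(6,2,4,1,1,1) = 1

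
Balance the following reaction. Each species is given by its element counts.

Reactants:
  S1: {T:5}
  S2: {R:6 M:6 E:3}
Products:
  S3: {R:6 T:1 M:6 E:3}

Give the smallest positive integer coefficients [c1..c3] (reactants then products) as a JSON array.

Coefficients: [1, 5, 5]

R: 1·0+5·6 = 30 | 5·6 = 30
T: 1·5+5·0 = 5 | 5·1 = 5
M: 1·0+5·6 = 30 | 5·6 = 30
E: 1·0+5·3 = 15 | 5·3 = 15
gcd(1,5,5) = 1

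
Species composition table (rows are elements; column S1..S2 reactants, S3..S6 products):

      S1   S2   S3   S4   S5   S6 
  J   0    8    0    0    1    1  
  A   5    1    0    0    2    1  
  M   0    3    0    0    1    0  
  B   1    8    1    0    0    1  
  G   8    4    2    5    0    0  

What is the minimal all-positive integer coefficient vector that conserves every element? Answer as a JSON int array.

J: 2·0+1·8 = 8 | 5·0+2·0+3·1+5·1 = 8
A: 2·5+1·1 = 11 | 5·0+2·0+3·2+5·1 = 11
M: 2·0+1·3 = 3 | 5·0+2·0+3·1+5·0 = 3
B: 2·1+1·8 = 10 | 5·1+2·0+3·0+5·1 = 10
G: 2·8+1·4 = 20 | 5·2+2·5+3·0+5·0 = 20
gcd(2,1,5,2,3,5) = 1

Coefficients: [2, 1, 5, 2, 3, 5]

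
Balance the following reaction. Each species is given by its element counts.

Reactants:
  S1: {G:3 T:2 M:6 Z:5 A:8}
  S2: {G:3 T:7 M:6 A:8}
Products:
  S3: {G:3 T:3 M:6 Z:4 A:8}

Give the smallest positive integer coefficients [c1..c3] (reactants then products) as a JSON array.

G: 4·3+1·3 = 15 | 5·3 = 15
T: 4·2+1·7 = 15 | 5·3 = 15
M: 4·6+1·6 = 30 | 5·6 = 30
Z: 4·5+1·0 = 20 | 5·4 = 20
A: 4·8+1·8 = 40 | 5·8 = 40
gcd(4,1,5) = 1

Coefficients: [4, 1, 5]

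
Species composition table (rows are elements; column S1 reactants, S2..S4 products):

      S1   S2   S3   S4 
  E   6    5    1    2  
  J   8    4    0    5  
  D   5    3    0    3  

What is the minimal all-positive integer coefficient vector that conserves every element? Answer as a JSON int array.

Coefficients: [3, 1, 5, 4]

E: 3·6 = 18 | 1·5+5·1+4·2 = 18
J: 3·8 = 24 | 1·4+5·0+4·5 = 24
D: 3·5 = 15 | 1·3+5·0+4·3 = 15
gcd(3,1,5,4) = 1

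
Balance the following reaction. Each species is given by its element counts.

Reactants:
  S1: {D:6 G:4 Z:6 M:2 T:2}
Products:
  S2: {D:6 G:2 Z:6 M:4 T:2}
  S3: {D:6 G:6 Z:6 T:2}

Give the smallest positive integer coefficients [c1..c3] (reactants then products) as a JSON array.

Coefficients: [2, 1, 1]

D: 2·6 = 12 | 1·6+1·6 = 12
G: 2·4 = 8 | 1·2+1·6 = 8
Z: 2·6 = 12 | 1·6+1·6 = 12
M: 2·2 = 4 | 1·4+1·0 = 4
T: 2·2 = 4 | 1·2+1·2 = 4
gcd(2,1,1) = 1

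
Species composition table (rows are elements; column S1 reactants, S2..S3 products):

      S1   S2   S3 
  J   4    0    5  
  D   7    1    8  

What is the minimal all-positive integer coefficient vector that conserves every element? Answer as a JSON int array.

J: 5·4 = 20 | 3·0+4·5 = 20
D: 5·7 = 35 | 3·1+4·8 = 35
gcd(5,3,4) = 1

Coefficients: [5, 3, 4]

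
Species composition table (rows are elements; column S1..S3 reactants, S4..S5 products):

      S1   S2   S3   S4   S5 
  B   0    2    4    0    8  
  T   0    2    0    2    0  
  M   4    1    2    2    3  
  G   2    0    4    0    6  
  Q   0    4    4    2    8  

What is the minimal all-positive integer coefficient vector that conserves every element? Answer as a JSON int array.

Coefficients: [2, 6, 5, 6, 4]

B: 2·0+6·2+5·4 = 32 | 6·0+4·8 = 32
T: 2·0+6·2+5·0 = 12 | 6·2+4·0 = 12
M: 2·4+6·1+5·2 = 24 | 6·2+4·3 = 24
G: 2·2+6·0+5·4 = 24 | 6·0+4·6 = 24
Q: 2·0+6·4+5·4 = 44 | 6·2+4·8 = 44
gcd(2,6,5,6,4) = 1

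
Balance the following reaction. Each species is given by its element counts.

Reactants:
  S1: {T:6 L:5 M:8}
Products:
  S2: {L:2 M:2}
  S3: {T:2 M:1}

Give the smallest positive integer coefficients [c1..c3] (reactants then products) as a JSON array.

Coefficients: [2, 5, 6]

T: 2·6 = 12 | 5·0+6·2 = 12
L: 2·5 = 10 | 5·2+6·0 = 10
M: 2·8 = 16 | 5·2+6·1 = 16
gcd(2,5,6) = 1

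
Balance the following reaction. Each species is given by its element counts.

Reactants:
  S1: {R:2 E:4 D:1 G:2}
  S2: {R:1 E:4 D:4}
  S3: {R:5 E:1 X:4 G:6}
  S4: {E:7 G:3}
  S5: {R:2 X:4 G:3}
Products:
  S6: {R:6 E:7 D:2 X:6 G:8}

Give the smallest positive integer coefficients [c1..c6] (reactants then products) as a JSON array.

R: 4·2+1·1+1·5+1·0+5·2 = 24 | 4·6 = 24
E: 4·4+1·4+1·1+1·7+5·0 = 28 | 4·7 = 28
D: 4·1+1·4+1·0+1·0+5·0 = 8 | 4·2 = 8
X: 4·0+1·0+1·4+1·0+5·4 = 24 | 4·6 = 24
G: 4·2+1·0+1·6+1·3+5·3 = 32 | 4·8 = 32
gcd(4,1,1,1,5,4) = 1

Coefficients: [4, 1, 1, 1, 5, 4]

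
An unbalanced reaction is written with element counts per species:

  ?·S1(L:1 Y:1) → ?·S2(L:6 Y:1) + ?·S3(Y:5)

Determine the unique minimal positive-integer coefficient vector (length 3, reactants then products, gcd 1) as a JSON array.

L: 6·1 = 6 | 1·6+1·0 = 6
Y: 6·1 = 6 | 1·1+1·5 = 6
gcd(6,1,1) = 1

Coefficients: [6, 1, 1]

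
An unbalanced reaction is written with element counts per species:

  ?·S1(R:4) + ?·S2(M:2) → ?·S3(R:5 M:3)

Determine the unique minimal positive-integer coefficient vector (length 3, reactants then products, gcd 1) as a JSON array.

R: 5·4+6·0 = 20 | 4·5 = 20
M: 5·0+6·2 = 12 | 4·3 = 12
gcd(5,6,4) = 1

Coefficients: [5, 6, 4]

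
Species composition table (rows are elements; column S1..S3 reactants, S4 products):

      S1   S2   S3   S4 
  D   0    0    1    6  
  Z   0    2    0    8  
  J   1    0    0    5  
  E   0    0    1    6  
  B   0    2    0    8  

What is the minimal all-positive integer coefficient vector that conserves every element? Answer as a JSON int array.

D: 5·0+4·0+6·1 = 6 | 1·6 = 6
Z: 5·0+4·2+6·0 = 8 | 1·8 = 8
J: 5·1+4·0+6·0 = 5 | 1·5 = 5
E: 5·0+4·0+6·1 = 6 | 1·6 = 6
B: 5·0+4·2+6·0 = 8 | 1·8 = 8
gcd(5,4,6,1) = 1

Coefficients: [5, 4, 6, 1]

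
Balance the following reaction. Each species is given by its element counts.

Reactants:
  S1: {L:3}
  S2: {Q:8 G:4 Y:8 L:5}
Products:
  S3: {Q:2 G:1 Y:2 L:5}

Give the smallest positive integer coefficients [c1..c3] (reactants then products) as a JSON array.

Coefficients: [5, 1, 4]

Q: 5·0+1·8 = 8 | 4·2 = 8
G: 5·0+1·4 = 4 | 4·1 = 4
Y: 5·0+1·8 = 8 | 4·2 = 8
L: 5·3+1·5 = 20 | 4·5 = 20
gcd(5,1,4) = 1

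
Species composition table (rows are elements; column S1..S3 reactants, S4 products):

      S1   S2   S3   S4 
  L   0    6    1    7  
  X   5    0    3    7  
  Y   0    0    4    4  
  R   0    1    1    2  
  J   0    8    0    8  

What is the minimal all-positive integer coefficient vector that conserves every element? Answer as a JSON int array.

Coefficients: [4, 5, 5, 5]

L: 4·0+5·6+5·1 = 35 | 5·7 = 35
X: 4·5+5·0+5·3 = 35 | 5·7 = 35
Y: 4·0+5·0+5·4 = 20 | 5·4 = 20
R: 4·0+5·1+5·1 = 10 | 5·2 = 10
J: 4·0+5·8+5·0 = 40 | 5·8 = 40
gcd(4,5,5,5) = 1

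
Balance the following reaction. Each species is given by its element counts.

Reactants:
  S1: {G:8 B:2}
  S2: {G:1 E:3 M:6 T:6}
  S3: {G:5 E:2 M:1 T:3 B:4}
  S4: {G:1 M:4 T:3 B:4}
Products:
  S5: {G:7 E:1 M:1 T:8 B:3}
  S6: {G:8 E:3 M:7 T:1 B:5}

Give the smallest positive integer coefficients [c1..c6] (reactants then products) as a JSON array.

Coefficients: [6, 4, 4, 3, 5, 5]

G: 6·8+4·1+4·5+3·1 = 75 | 5·7+5·8 = 75
E: 6·0+4·3+4·2+3·0 = 20 | 5·1+5·3 = 20
M: 6·0+4·6+4·1+3·4 = 40 | 5·1+5·7 = 40
T: 6·0+4·6+4·3+3·3 = 45 | 5·8+5·1 = 45
B: 6·2+4·0+4·4+3·4 = 40 | 5·3+5·5 = 40
gcd(6,4,4,3,5,5) = 1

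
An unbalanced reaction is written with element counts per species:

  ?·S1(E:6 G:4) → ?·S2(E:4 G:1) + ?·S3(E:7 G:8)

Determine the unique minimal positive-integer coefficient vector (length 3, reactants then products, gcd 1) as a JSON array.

Coefficients: [5, 4, 2]

E: 5·6 = 30 | 4·4+2·7 = 30
G: 5·4 = 20 | 4·1+2·8 = 20
gcd(5,4,2) = 1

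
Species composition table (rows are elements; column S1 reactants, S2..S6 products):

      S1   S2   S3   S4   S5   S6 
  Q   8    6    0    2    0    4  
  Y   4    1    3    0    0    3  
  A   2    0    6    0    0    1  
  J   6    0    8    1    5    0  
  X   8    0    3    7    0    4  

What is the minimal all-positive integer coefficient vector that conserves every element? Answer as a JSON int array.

Coefficients: [6, 3, 1, 3, 5, 6]

Q: 6·8 = 48 | 3·6+1·0+3·2+5·0+6·4 = 48
Y: 6·4 = 24 | 3·1+1·3+3·0+5·0+6·3 = 24
A: 6·2 = 12 | 3·0+1·6+3·0+5·0+6·1 = 12
J: 6·6 = 36 | 3·0+1·8+3·1+5·5+6·0 = 36
X: 6·8 = 48 | 3·0+1·3+3·7+5·0+6·4 = 48
gcd(6,3,1,3,5,6) = 1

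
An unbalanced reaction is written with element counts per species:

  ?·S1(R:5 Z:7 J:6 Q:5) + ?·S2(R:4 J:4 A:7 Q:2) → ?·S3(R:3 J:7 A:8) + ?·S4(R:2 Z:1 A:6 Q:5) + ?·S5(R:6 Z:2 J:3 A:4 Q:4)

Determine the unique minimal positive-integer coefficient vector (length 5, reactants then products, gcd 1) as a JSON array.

R: 1·5+6·4 = 29 | 3·3+1·2+3·6 = 29
Z: 1·7+6·0 = 7 | 3·0+1·1+3·2 = 7
J: 1·6+6·4 = 30 | 3·7+1·0+3·3 = 30
A: 1·0+6·7 = 42 | 3·8+1·6+3·4 = 42
Q: 1·5+6·2 = 17 | 3·0+1·5+3·4 = 17
gcd(1,6,3,1,3) = 1

Coefficients: [1, 6, 3, 1, 3]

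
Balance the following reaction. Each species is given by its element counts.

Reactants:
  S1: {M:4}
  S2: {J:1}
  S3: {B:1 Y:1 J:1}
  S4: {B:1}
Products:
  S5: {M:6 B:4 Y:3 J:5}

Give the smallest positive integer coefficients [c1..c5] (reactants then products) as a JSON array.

M: 3·4+4·0+6·0+2·0 = 12 | 2·6 = 12
B: 3·0+4·0+6·1+2·1 = 8 | 2·4 = 8
Y: 3·0+4·0+6·1+2·0 = 6 | 2·3 = 6
J: 3·0+4·1+6·1+2·0 = 10 | 2·5 = 10
gcd(3,4,6,2,2) = 1

Coefficients: [3, 4, 6, 2, 2]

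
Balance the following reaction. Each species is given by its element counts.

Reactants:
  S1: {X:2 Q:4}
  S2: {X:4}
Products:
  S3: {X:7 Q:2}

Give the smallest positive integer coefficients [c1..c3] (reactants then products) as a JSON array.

Coefficients: [1, 3, 2]

X: 1·2+3·4 = 14 | 2·7 = 14
Q: 1·4+3·0 = 4 | 2·2 = 4
gcd(1,3,2) = 1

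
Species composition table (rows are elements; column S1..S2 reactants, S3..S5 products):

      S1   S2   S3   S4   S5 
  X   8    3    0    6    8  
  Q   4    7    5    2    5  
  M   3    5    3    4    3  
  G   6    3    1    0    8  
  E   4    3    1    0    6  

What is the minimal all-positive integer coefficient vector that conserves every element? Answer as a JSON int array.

X: 2·8+2·3 = 22 | 2·0+1·6+2·8 = 22
Q: 2·4+2·7 = 22 | 2·5+1·2+2·5 = 22
M: 2·3+2·5 = 16 | 2·3+1·4+2·3 = 16
G: 2·6+2·3 = 18 | 2·1+1·0+2·8 = 18
E: 2·4+2·3 = 14 | 2·1+1·0+2·6 = 14
gcd(2,2,2,1,2) = 1

Coefficients: [2, 2, 2, 1, 2]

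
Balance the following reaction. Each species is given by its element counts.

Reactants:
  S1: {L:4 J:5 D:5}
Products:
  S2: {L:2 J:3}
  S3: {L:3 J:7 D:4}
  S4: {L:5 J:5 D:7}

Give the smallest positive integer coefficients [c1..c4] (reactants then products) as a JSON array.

Coefficients: [5, 1, 1, 3]

L: 5·4 = 20 | 1·2+1·3+3·5 = 20
J: 5·5 = 25 | 1·3+1·7+3·5 = 25
D: 5·5 = 25 | 1·0+1·4+3·7 = 25
gcd(5,1,1,3) = 1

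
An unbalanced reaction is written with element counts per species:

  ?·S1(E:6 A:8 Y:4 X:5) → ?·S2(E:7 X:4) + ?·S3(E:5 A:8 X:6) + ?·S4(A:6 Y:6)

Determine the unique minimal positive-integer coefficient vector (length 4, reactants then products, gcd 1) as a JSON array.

E: 6·6 = 36 | 3·7+3·5+4·0 = 36
A: 6·8 = 48 | 3·0+3·8+4·6 = 48
Y: 6·4 = 24 | 3·0+3·0+4·6 = 24
X: 6·5 = 30 | 3·4+3·6+4·0 = 30
gcd(6,3,3,4) = 1

Coefficients: [6, 3, 3, 4]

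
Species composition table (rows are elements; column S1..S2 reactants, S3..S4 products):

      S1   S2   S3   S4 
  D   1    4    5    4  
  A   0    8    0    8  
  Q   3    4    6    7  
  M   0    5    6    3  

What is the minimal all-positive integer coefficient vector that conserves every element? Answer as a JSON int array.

D: 5·1+3·4 = 17 | 1·5+3·4 = 17
A: 5·0+3·8 = 24 | 1·0+3·8 = 24
Q: 5·3+3·4 = 27 | 1·6+3·7 = 27
M: 5·0+3·5 = 15 | 1·6+3·3 = 15
gcd(5,3,1,3) = 1

Coefficients: [5, 3, 1, 3]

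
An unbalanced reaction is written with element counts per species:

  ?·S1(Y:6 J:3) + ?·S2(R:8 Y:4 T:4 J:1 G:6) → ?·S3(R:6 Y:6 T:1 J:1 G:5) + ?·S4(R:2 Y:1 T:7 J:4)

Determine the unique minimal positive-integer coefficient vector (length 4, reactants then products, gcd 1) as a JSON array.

Coefficients: [3, 5, 6, 2]

R: 3·0+5·8 = 40 | 6·6+2·2 = 40
Y: 3·6+5·4 = 38 | 6·6+2·1 = 38
T: 3·0+5·4 = 20 | 6·1+2·7 = 20
J: 3·3+5·1 = 14 | 6·1+2·4 = 14
G: 3·0+5·6 = 30 | 6·5+2·0 = 30
gcd(3,5,6,2) = 1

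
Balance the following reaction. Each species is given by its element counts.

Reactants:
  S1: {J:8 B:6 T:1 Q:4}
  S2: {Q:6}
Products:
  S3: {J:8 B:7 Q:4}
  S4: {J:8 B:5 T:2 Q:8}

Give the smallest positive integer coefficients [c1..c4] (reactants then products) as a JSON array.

Coefficients: [6, 2, 3, 3]

J: 6·8+2·0 = 48 | 3·8+3·8 = 48
B: 6·6+2·0 = 36 | 3·7+3·5 = 36
T: 6·1+2·0 = 6 | 3·0+3·2 = 6
Q: 6·4+2·6 = 36 | 3·4+3·8 = 36
gcd(6,2,3,3) = 1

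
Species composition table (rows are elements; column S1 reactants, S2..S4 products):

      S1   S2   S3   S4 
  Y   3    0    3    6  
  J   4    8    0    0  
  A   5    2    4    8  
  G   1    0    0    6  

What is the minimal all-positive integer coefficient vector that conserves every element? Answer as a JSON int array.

Y: 6·3 = 18 | 3·0+4·3+1·6 = 18
J: 6·4 = 24 | 3·8+4·0+1·0 = 24
A: 6·5 = 30 | 3·2+4·4+1·8 = 30
G: 6·1 = 6 | 3·0+4·0+1·6 = 6
gcd(6,3,4,1) = 1

Coefficients: [6, 3, 4, 1]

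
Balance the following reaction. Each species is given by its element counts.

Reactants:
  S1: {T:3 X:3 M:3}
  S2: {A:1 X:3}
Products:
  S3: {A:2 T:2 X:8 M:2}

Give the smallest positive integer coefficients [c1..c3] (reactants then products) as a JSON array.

A: 2·0+6·1 = 6 | 3·2 = 6
T: 2·3+6·0 = 6 | 3·2 = 6
X: 2·3+6·3 = 24 | 3·8 = 24
M: 2·3+6·0 = 6 | 3·2 = 6
gcd(2,6,3) = 1

Coefficients: [2, 6, 3]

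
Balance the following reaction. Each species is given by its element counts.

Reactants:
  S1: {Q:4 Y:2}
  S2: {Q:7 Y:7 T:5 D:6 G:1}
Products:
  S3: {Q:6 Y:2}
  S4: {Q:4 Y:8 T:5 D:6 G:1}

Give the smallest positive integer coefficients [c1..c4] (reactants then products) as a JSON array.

Coefficients: [6, 2, 5, 2]

Q: 6·4+2·7 = 38 | 5·6+2·4 = 38
Y: 6·2+2·7 = 26 | 5·2+2·8 = 26
T: 6·0+2·5 = 10 | 5·0+2·5 = 10
D: 6·0+2·6 = 12 | 5·0+2·6 = 12
G: 6·0+2·1 = 2 | 5·0+2·1 = 2
gcd(6,2,5,2) = 1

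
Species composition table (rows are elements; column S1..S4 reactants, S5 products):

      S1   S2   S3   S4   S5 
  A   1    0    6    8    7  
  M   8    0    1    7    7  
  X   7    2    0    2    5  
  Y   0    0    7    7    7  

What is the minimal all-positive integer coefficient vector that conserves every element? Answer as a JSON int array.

A: 3·1+1·0+4·6+1·8 = 35 | 5·7 = 35
M: 3·8+1·0+4·1+1·7 = 35 | 5·7 = 35
X: 3·7+1·2+4·0+1·2 = 25 | 5·5 = 25
Y: 3·0+1·0+4·7+1·7 = 35 | 5·7 = 35
gcd(3,1,4,1,5) = 1

Coefficients: [3, 1, 4, 1, 5]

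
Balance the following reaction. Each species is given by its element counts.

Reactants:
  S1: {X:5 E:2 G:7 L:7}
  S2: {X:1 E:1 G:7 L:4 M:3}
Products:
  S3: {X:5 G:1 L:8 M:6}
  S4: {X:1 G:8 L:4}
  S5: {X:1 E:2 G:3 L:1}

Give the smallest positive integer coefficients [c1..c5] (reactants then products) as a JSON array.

X: 3·5+4·1 = 19 | 2·5+4·1+5·1 = 19
E: 3·2+4·1 = 10 | 2·0+4·0+5·2 = 10
G: 3·7+4·7 = 49 | 2·1+4·8+5·3 = 49
L: 3·7+4·4 = 37 | 2·8+4·4+5·1 = 37
M: 3·0+4·3 = 12 | 2·6+4·0+5·0 = 12
gcd(3,4,2,4,5) = 1

Coefficients: [3, 4, 2, 4, 5]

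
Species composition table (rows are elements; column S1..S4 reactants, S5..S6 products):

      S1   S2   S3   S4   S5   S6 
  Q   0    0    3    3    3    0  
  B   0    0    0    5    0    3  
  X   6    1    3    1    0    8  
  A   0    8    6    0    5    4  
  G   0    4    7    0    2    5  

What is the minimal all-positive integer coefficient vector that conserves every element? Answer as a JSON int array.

Coefficients: [4, 4, 3, 3, 6, 5]

Q: 4·0+4·0+3·3+3·3 = 18 | 6·3+5·0 = 18
B: 4·0+4·0+3·0+3·5 = 15 | 6·0+5·3 = 15
X: 4·6+4·1+3·3+3·1 = 40 | 6·0+5·8 = 40
A: 4·0+4·8+3·6+3·0 = 50 | 6·5+5·4 = 50
G: 4·0+4·4+3·7+3·0 = 37 | 6·2+5·5 = 37
gcd(4,4,3,3,6,5) = 1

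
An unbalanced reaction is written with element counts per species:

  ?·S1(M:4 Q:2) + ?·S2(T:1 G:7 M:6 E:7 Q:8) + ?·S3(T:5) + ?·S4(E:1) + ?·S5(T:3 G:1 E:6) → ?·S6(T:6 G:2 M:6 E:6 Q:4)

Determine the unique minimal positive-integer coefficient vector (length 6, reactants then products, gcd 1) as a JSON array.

T: 6·0+1·1+4·5+5·0+3·3 = 30 | 5·6 = 30
G: 6·0+1·7+4·0+5·0+3·1 = 10 | 5·2 = 10
M: 6·4+1·6+4·0+5·0+3·0 = 30 | 5·6 = 30
E: 6·0+1·7+4·0+5·1+3·6 = 30 | 5·6 = 30
Q: 6·2+1·8+4·0+5·0+3·0 = 20 | 5·4 = 20
gcd(6,1,4,5,3,5) = 1

Coefficients: [6, 1, 4, 5, 3, 5]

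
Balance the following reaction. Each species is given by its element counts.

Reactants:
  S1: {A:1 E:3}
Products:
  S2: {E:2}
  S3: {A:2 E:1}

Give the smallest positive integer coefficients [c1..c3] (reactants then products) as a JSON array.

Coefficients: [4, 5, 2]

A: 4·1 = 4 | 5·0+2·2 = 4
E: 4·3 = 12 | 5·2+2·1 = 12
gcd(4,5,2) = 1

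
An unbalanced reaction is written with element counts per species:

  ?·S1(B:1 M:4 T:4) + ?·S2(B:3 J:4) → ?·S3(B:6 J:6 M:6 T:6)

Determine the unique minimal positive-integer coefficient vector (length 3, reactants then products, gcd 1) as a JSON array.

Coefficients: [3, 3, 2]

B: 3·1+3·3 = 12 | 2·6 = 12
J: 3·0+3·4 = 12 | 2·6 = 12
M: 3·4+3·0 = 12 | 2·6 = 12
T: 3·4+3·0 = 12 | 2·6 = 12
gcd(3,3,2) = 1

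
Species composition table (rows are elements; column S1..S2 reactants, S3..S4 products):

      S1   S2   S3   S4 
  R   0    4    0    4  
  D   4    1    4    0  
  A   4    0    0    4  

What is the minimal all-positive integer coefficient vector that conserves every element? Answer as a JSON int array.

R: 4·0+4·4 = 16 | 5·0+4·4 = 16
D: 4·4+4·1 = 20 | 5·4+4·0 = 20
A: 4·4+4·0 = 16 | 5·0+4·4 = 16
gcd(4,4,5,4) = 1

Coefficients: [4, 4, 5, 4]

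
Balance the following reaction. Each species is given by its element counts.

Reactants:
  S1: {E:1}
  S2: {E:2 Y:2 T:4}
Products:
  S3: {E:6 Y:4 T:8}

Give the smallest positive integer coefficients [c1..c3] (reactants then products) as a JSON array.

Coefficients: [2, 2, 1]

E: 2·1+2·2 = 6 | 1·6 = 6
Y: 2·0+2·2 = 4 | 1·4 = 4
T: 2·0+2·4 = 8 | 1·8 = 8
gcd(2,2,1) = 1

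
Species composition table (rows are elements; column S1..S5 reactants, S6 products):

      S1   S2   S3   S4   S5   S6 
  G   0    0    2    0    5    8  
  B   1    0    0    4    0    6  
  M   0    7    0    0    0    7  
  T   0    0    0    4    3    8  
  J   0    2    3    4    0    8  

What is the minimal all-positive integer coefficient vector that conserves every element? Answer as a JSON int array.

G: 6·0+3·0+2·2+3·0+4·5 = 24 | 3·8 = 24
B: 6·1+3·0+2·0+3·4+4·0 = 18 | 3·6 = 18
M: 6·0+3·7+2·0+3·0+4·0 = 21 | 3·7 = 21
T: 6·0+3·0+2·0+3·4+4·3 = 24 | 3·8 = 24
J: 6·0+3·2+2·3+3·4+4·0 = 24 | 3·8 = 24
gcd(6,3,2,3,4,3) = 1

Coefficients: [6, 3, 2, 3, 4, 3]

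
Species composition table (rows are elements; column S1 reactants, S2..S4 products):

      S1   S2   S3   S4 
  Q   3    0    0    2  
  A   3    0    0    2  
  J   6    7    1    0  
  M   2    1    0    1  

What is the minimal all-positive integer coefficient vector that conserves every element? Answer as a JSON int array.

Q: 2·3 = 6 | 1·0+5·0+3·2 = 6
A: 2·3 = 6 | 1·0+5·0+3·2 = 6
J: 2·6 = 12 | 1·7+5·1+3·0 = 12
M: 2·2 = 4 | 1·1+5·0+3·1 = 4
gcd(2,1,5,3) = 1

Coefficients: [2, 1, 5, 3]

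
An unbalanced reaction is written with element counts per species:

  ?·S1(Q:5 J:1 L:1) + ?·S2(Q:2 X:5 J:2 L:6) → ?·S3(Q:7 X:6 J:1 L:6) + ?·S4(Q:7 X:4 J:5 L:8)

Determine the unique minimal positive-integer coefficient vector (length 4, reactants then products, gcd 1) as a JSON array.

Q: 2·5+2·2 = 14 | 1·7+1·7 = 14
X: 2·0+2·5 = 10 | 1·6+1·4 = 10
J: 2·1+2·2 = 6 | 1·1+1·5 = 6
L: 2·1+2·6 = 14 | 1·6+1·8 = 14
gcd(2,2,1,1) = 1

Coefficients: [2, 2, 1, 1]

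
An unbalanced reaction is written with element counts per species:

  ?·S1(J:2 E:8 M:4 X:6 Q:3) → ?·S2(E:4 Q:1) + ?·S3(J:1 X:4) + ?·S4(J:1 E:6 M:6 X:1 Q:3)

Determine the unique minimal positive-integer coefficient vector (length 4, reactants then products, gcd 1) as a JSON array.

J: 3·2 = 6 | 3·0+4·1+2·1 = 6
E: 3·8 = 24 | 3·4+4·0+2·6 = 24
M: 3·4 = 12 | 3·0+4·0+2·6 = 12
X: 3·6 = 18 | 3·0+4·4+2·1 = 18
Q: 3·3 = 9 | 3·1+4·0+2·3 = 9
gcd(3,3,4,2) = 1

Coefficients: [3, 3, 4, 2]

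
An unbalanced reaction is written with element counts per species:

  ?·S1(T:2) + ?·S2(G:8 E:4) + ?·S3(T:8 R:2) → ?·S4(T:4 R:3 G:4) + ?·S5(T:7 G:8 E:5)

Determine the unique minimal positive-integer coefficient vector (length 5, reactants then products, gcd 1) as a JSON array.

T: 6·2+5·0+3·8 = 36 | 2·4+4·7 = 36
R: 6·0+5·0+3·2 = 6 | 2·3+4·0 = 6
G: 6·0+5·8+3·0 = 40 | 2·4+4·8 = 40
E: 6·0+5·4+3·0 = 20 | 2·0+4·5 = 20
gcd(6,5,3,2,4) = 1

Coefficients: [6, 5, 3, 2, 4]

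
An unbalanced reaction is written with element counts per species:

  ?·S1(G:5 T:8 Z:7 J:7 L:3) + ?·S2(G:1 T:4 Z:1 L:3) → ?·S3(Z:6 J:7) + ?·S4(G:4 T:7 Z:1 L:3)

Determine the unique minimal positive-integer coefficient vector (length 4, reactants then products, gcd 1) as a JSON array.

Coefficients: [3, 1, 3, 4]

G: 3·5+1·1 = 16 | 3·0+4·4 = 16
T: 3·8+1·4 = 28 | 3·0+4·7 = 28
Z: 3·7+1·1 = 22 | 3·6+4·1 = 22
J: 3·7+1·0 = 21 | 3·7+4·0 = 21
L: 3·3+1·3 = 12 | 3·0+4·3 = 12
gcd(3,1,3,4) = 1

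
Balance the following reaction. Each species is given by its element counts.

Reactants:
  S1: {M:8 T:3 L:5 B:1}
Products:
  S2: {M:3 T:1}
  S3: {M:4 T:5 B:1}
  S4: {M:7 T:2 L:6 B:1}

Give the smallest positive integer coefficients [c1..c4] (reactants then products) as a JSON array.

M: 6·8 = 48 | 3·3+1·4+5·7 = 48
T: 6·3 = 18 | 3·1+1·5+5·2 = 18
L: 6·5 = 30 | 3·0+1·0+5·6 = 30
B: 6·1 = 6 | 3·0+1·1+5·1 = 6
gcd(6,3,1,5) = 1

Coefficients: [6, 3, 1, 5]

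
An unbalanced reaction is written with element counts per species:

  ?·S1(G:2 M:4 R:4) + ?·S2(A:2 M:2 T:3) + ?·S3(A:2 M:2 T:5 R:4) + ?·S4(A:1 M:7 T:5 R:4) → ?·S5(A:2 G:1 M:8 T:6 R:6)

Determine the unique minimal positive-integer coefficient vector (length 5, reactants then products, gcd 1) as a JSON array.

A: 3·0+2·2+2·2+4·1 = 12 | 6·2 = 12
G: 3·2+2·0+2·0+4·0 = 6 | 6·1 = 6
M: 3·4+2·2+2·2+4·7 = 48 | 6·8 = 48
T: 3·0+2·3+2·5+4·5 = 36 | 6·6 = 36
R: 3·4+2·0+2·4+4·4 = 36 | 6·6 = 36
gcd(3,2,2,4,6) = 1

Coefficients: [3, 2, 2, 4, 6]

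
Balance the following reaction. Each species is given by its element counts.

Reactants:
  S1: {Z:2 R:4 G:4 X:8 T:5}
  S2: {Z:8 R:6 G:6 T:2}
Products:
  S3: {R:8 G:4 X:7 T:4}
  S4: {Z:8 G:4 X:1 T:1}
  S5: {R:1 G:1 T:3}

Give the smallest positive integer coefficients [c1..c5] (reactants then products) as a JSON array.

Coefficients: [4, 3, 4, 4, 2]

Z: 4·2+3·8 = 32 | 4·0+4·8+2·0 = 32
R: 4·4+3·6 = 34 | 4·8+4·0+2·1 = 34
G: 4·4+3·6 = 34 | 4·4+4·4+2·1 = 34
X: 4·8+3·0 = 32 | 4·7+4·1+2·0 = 32
T: 4·5+3·2 = 26 | 4·4+4·1+2·3 = 26
gcd(4,3,4,4,2) = 1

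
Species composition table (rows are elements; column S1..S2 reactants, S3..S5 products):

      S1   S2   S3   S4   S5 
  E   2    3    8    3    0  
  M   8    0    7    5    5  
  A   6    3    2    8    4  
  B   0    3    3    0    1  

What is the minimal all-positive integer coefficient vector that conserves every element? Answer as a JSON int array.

Coefficients: [4, 2, 1, 2, 3]

E: 4·2+2·3 = 14 | 1·8+2·3+3·0 = 14
M: 4·8+2·0 = 32 | 1·7+2·5+3·5 = 32
A: 4·6+2·3 = 30 | 1·2+2·8+3·4 = 30
B: 4·0+2·3 = 6 | 1·3+2·0+3·1 = 6
gcd(4,2,1,2,3) = 1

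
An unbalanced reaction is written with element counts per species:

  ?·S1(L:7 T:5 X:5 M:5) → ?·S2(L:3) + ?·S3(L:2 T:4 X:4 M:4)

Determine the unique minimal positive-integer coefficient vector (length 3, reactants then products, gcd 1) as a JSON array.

L: 4·7 = 28 | 6·3+5·2 = 28
T: 4·5 = 20 | 6·0+5·4 = 20
X: 4·5 = 20 | 6·0+5·4 = 20
M: 4·5 = 20 | 6·0+5·4 = 20
gcd(4,6,5) = 1

Coefficients: [4, 6, 5]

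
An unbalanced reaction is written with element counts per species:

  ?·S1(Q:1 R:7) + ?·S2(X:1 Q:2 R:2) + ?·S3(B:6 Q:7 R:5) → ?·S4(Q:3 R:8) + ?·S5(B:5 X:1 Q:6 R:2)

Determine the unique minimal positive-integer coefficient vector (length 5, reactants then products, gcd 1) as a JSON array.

Coefficients: [1, 6, 5, 4, 6]

B: 1·0+6·0+5·6 = 30 | 4·0+6·5 = 30
X: 1·0+6·1+5·0 = 6 | 4·0+6·1 = 6
Q: 1·1+6·2+5·7 = 48 | 4·3+6·6 = 48
R: 1·7+6·2+5·5 = 44 | 4·8+6·2 = 44
gcd(1,6,5,4,6) = 1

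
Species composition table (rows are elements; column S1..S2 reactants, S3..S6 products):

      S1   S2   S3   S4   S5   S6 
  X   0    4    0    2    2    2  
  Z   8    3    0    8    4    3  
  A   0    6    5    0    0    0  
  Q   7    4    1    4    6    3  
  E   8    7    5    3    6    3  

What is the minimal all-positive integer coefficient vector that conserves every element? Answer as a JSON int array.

Coefficients: [5, 5, 6, 4, 5, 1]

X: 5·0+5·4 = 20 | 6·0+4·2+5·2+1·2 = 20
Z: 5·8+5·3 = 55 | 6·0+4·8+5·4+1·3 = 55
A: 5·0+5·6 = 30 | 6·5+4·0+5·0+1·0 = 30
Q: 5·7+5·4 = 55 | 6·1+4·4+5·6+1·3 = 55
E: 5·8+5·7 = 75 | 6·5+4·3+5·6+1·3 = 75
gcd(5,5,6,4,5,1) = 1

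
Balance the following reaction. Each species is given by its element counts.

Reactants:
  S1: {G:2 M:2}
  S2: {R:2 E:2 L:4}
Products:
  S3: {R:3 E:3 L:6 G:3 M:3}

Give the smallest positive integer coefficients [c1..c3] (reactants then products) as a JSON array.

R: 3·0+3·2 = 6 | 2·3 = 6
E: 3·0+3·2 = 6 | 2·3 = 6
L: 3·0+3·4 = 12 | 2·6 = 12
G: 3·2+3·0 = 6 | 2·3 = 6
M: 3·2+3·0 = 6 | 2·3 = 6
gcd(3,3,2) = 1

Coefficients: [3, 3, 2]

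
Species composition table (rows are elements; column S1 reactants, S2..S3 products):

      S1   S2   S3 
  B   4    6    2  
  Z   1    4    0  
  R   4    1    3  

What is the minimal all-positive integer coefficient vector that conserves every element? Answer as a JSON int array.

Coefficients: [4, 1, 5]

B: 4·4 = 16 | 1·6+5·2 = 16
Z: 4·1 = 4 | 1·4+5·0 = 4
R: 4·4 = 16 | 1·1+5·3 = 16
gcd(4,1,5) = 1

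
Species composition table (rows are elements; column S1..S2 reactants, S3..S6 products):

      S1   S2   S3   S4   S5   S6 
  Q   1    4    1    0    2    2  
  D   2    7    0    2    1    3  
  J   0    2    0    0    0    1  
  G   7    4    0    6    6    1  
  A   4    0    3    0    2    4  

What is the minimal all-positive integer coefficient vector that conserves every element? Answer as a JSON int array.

Q: 4·1+1·4 = 8 | 2·1+4·0+1·2+2·2 = 8
D: 4·2+1·7 = 15 | 2·0+4·2+1·1+2·3 = 15
J: 4·0+1·2 = 2 | 2·0+4·0+1·0+2·1 = 2
G: 4·7+1·4 = 32 | 2·0+4·6+1·6+2·1 = 32
A: 4·4+1·0 = 16 | 2·3+4·0+1·2+2·4 = 16
gcd(4,1,2,4,1,2) = 1

Coefficients: [4, 1, 2, 4, 1, 2]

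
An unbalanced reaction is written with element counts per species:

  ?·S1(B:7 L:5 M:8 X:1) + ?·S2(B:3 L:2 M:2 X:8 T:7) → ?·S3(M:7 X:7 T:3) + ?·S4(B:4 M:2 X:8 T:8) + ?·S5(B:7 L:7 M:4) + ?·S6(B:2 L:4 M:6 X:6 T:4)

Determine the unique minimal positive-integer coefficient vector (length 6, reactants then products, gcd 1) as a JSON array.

Coefficients: [4, 6, 2, 4, 4, 1]

B: 4·7+6·3 = 46 | 2·0+4·4+4·7+1·2 = 46
L: 4·5+6·2 = 32 | 2·0+4·0+4·7+1·4 = 32
M: 4·8+6·2 = 44 | 2·7+4·2+4·4+1·6 = 44
X: 4·1+6·8 = 52 | 2·7+4·8+4·0+1·6 = 52
T: 4·0+6·7 = 42 | 2·3+4·8+4·0+1·4 = 42
gcd(4,6,2,4,4,1) = 1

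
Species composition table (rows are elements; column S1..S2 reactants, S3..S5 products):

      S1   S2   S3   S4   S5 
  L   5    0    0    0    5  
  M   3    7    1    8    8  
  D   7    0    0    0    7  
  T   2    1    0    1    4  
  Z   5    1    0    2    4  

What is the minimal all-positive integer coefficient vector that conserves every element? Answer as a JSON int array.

Coefficients: [1, 5, 6, 3, 1]

L: 1·5+5·0 = 5 | 6·0+3·0+1·5 = 5
M: 1·3+5·7 = 38 | 6·1+3·8+1·8 = 38
D: 1·7+5·0 = 7 | 6·0+3·0+1·7 = 7
T: 1·2+5·1 = 7 | 6·0+3·1+1·4 = 7
Z: 1·5+5·1 = 10 | 6·0+3·2+1·4 = 10
gcd(1,5,6,3,1) = 1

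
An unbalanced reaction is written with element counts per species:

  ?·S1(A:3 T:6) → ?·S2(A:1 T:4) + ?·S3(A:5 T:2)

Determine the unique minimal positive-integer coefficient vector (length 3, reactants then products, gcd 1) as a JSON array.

Coefficients: [3, 4, 1]

A: 3·3 = 9 | 4·1+1·5 = 9
T: 3·6 = 18 | 4·4+1·2 = 18
gcd(3,4,1) = 1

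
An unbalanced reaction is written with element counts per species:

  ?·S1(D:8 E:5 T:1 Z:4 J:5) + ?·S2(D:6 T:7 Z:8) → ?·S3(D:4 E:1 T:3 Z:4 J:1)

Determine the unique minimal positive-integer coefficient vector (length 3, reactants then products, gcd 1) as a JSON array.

Coefficients: [1, 2, 5]

D: 1·8+2·6 = 20 | 5·4 = 20
E: 1·5+2·0 = 5 | 5·1 = 5
T: 1·1+2·7 = 15 | 5·3 = 15
Z: 1·4+2·8 = 20 | 5·4 = 20
J: 1·5+2·0 = 5 | 5·1 = 5
gcd(1,2,5) = 1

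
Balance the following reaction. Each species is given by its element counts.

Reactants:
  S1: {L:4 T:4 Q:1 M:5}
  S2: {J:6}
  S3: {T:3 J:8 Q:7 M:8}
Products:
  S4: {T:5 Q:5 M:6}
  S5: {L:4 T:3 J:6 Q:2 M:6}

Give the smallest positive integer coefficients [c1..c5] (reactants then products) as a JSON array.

Coefficients: [6, 2, 3, 3, 6]

L: 6·4+2·0+3·0 = 24 | 3·0+6·4 = 24
T: 6·4+2·0+3·3 = 33 | 3·5+6·3 = 33
J: 6·0+2·6+3·8 = 36 | 3·0+6·6 = 36
Q: 6·1+2·0+3·7 = 27 | 3·5+6·2 = 27
M: 6·5+2·0+3·8 = 54 | 3·6+6·6 = 54
gcd(6,2,3,3,6) = 1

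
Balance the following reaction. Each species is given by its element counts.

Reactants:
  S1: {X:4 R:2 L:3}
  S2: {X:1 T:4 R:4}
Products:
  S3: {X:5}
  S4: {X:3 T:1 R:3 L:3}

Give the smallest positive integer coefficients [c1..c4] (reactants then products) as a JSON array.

Coefficients: [4, 1, 1, 4]

X: 4·4+1·1 = 17 | 1·5+4·3 = 17
T: 4·0+1·4 = 4 | 1·0+4·1 = 4
R: 4·2+1·4 = 12 | 1·0+4·3 = 12
L: 4·3+1·0 = 12 | 1·0+4·3 = 12
gcd(4,1,1,4) = 1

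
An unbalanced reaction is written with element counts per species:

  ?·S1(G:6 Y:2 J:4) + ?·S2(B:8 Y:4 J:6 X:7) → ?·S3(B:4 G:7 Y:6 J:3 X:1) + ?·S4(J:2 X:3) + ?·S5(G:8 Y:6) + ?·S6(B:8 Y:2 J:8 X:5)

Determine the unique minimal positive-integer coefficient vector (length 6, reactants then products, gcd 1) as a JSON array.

B: 5·0+6·8 = 48 | 2·4+5·0+2·0+5·8 = 48
G: 5·6+6·0 = 30 | 2·7+5·0+2·8+5·0 = 30
Y: 5·2+6·4 = 34 | 2·6+5·0+2·6+5·2 = 34
J: 5·4+6·6 = 56 | 2·3+5·2+2·0+5·8 = 56
X: 5·0+6·7 = 42 | 2·1+5·3+2·0+5·5 = 42
gcd(5,6,2,5,2,5) = 1

Coefficients: [5, 6, 2, 5, 2, 5]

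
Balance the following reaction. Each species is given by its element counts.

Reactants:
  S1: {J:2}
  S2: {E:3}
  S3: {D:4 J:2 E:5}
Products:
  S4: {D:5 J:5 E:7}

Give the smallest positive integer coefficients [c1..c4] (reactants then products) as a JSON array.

D: 5·0+1·0+5·4 = 20 | 4·5 = 20
J: 5·2+1·0+5·2 = 20 | 4·5 = 20
E: 5·0+1·3+5·5 = 28 | 4·7 = 28
gcd(5,1,5,4) = 1

Coefficients: [5, 1, 5, 4]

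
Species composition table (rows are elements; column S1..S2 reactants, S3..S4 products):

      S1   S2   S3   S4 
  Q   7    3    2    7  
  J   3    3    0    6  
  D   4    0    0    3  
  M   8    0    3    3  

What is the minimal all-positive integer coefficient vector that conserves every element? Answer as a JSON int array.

Coefficients: [3, 5, 4, 4]

Q: 3·7+5·3 = 36 | 4·2+4·7 = 36
J: 3·3+5·3 = 24 | 4·0+4·6 = 24
D: 3·4+5·0 = 12 | 4·0+4·3 = 12
M: 3·8+5·0 = 24 | 4·3+4·3 = 24
gcd(3,5,4,4) = 1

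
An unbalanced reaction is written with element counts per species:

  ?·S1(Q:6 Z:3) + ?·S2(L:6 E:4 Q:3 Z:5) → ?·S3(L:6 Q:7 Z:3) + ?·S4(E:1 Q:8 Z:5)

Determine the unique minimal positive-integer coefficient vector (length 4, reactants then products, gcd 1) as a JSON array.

L: 6·0+1·6 = 6 | 1·6+4·0 = 6
E: 6·0+1·4 = 4 | 1·0+4·1 = 4
Q: 6·6+1·3 = 39 | 1·7+4·8 = 39
Z: 6·3+1·5 = 23 | 1·3+4·5 = 23
gcd(6,1,1,4) = 1

Coefficients: [6, 1, 1, 4]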